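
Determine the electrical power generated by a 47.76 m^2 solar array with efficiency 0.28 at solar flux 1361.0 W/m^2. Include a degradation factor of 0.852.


P = area * eta * S * degradation
P = 47.76 * 0.28 * 1361.0 * 0.852
P = 15506.7244 W

15506.7244 W


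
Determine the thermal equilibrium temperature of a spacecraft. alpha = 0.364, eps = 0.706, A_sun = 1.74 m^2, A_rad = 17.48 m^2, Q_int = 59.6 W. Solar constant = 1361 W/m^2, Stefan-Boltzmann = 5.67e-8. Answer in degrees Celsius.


Numerator = alpha*S*A_sun + Q_int = 0.364*1361*1.74 + 59.6 = 921.6030 W
Denominator = eps*sigma*A_rad = 0.706*5.67e-8*17.48 = 6.997279e-07 W/K^4
T^4 = 1.3170876e+09 K^4
T = 190.5038 K = -82.6462 C

-82.6462 degrees Celsius


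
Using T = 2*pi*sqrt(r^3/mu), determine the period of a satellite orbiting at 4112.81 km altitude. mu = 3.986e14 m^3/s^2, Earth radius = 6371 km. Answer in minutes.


r = 10483.8100 km = 1.048381e+07 m
T = 2*pi*sqrt(r^3/mu) = 2*pi*sqrt(1.1522784e+21 / 3.986e14)
T = 10682.9190 s = 178.0486 min

178.0486 minutes


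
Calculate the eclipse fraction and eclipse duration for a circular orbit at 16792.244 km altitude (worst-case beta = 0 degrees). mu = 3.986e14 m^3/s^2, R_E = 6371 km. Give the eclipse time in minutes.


r = 23163.2440 km
T = 584.7349 min
Eclipse fraction = arcsin(R_E/r)/pi = arcsin(6371.0000/23163.2440)/pi
= arcsin(0.2750478)/pi = 0.08869369
Eclipse duration = 0.08869369 * 584.7349 = 51.8623 min

51.8623 minutes


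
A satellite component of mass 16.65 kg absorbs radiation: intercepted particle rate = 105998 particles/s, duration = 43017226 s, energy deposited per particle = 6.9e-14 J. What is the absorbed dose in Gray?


Total energy deposited = rate * time * E_per
  = 105998 * 43017226 * 6.9e-14 = 0.3146221 J
Dose = E_total / mass = 0.3146221 / 16.65
Dose = 0.01889622 Gy

0.0189 Gy


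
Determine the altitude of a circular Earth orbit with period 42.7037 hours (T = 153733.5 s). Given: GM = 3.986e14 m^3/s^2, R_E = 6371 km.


T = 153733.5 s
r = (mu*T^2/(4*pi^2))^(1/3) = (3.986e14 * 153733.5^2 / (4*pi^2))^(1/3)
r = 6.2025679e+07 m = 62025.6793 km
alt = r - R_E = 62025.6793 - 6371 = 55654.6793 km

55654.6793 km


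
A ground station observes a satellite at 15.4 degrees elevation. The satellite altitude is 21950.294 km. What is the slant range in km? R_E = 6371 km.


h = 21950.294 km, el = 15.4 deg
d = -R_E*sin(el) + sqrt((R_E*sin(el))^2 + 2*R_E*h + h^2)
d = -6371.0000*sin(0.2687807) + sqrt((6371.0000*0.2655561)^2 + 2*6371.0000*21950.294 + 21950.294^2)
d = 25955.3559 km

25955.3559 km


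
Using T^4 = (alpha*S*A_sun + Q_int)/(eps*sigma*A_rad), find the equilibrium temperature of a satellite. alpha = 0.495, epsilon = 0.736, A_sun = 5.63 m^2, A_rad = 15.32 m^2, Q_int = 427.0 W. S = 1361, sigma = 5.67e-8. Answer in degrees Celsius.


Numerator = alpha*S*A_sun + Q_int = 0.495*1361*5.63 + 427.0 = 4219.9029 W
Denominator = eps*sigma*A_rad = 0.736*5.67e-8*15.32 = 6.3932198e-07 W/K^4
T^4 = 6.6005909e+09 K^4
T = 285.0334 K = 11.8834 C

11.8834 degrees Celsius


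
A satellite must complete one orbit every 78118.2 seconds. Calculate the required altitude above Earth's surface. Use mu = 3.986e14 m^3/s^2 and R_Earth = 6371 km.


T = 78118.2 s
r = (mu*T^2/(4*pi^2))^(1/3) = (3.986e14 * 78118.2^2 / (4*pi^2))^(1/3)
r = 3.9496687e+07 m = 39496.6872 km
alt = r - R_E = 39496.6872 - 6371 = 33125.6872 km

33125.6872 km


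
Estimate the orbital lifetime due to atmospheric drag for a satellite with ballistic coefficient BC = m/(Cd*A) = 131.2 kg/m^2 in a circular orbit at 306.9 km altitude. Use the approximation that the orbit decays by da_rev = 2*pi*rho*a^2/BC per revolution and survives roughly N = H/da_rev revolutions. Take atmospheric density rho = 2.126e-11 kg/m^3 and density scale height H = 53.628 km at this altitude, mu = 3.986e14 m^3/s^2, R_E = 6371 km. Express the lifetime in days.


a = R_E + alt = 6677.9000 km = 6.6779e+06 m
da_rev = 2*pi*rho*a^2/BC = 2*pi*2.126e-11*(6.6779e+06)^2/131.2 = 45.403477 m per revolution
N = H/da_rev = 53628.0000 m / 45.403477 m = 1181.1430 revolutions
P = 2*pi*sqrt(a^3/mu) = 5430.8910 s
lifetime = N*P = 1181.1430 * 5430.8910 = 6.414659e+06 s = 74.2437 days

74.2437 days


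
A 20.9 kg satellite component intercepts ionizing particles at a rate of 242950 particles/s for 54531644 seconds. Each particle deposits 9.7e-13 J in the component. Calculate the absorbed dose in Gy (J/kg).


Total energy deposited = rate * time * E_per
  = 242950 * 54531644 * 9.7e-13 = 12.8510 J
Dose = E_total / mass = 12.8510 / 20.9
Dose = 0.6148808 Gy

0.6149 Gy


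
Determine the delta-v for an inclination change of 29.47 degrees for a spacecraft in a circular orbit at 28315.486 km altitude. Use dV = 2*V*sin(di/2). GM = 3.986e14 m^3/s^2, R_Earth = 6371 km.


r = 34686.4860 km = 3.4686486e+07 m
V = sqrt(mu/r) = 3389.9125 m/s
di = 29.47 deg = 0.5143485 rad
dV = 2*V*sin(di/2) = 2*3389.9125*sin(0.2571743)
dV = 1724.4402 m/s = 1.7244 km/s

1.7244 km/s


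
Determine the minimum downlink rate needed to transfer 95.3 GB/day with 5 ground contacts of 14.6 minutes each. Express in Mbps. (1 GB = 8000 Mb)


total contact time = 5 * 14.6 * 60 = 4380.0000 s
data = 95.3 GB = 762400.0000 Mb
rate = 762400.0000 / 4380.0000 = 174.0639 Mbps

174.0639 Mbps


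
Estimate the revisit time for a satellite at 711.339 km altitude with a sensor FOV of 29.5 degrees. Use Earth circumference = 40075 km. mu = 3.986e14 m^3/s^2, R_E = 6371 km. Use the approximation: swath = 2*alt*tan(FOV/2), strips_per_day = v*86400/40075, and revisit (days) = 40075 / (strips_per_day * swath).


swath = 2*711.339*tan(0.2574361) = 374.5599 km
v = sqrt(mu/r) = 7502.0558 m/s = 7.5021 km/s
strips/day = v*86400/40075 = 7.5021*86400/40075 = 16.1741
coverage/day = strips * swath = 16.1741 * 374.5599 = 6058.1739 km
revisit = 40075 / 6058.1739 = 6.6150 days

6.6150 days


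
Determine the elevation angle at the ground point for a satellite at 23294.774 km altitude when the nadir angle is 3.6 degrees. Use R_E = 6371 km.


r = R_E + alt = 29665.7740 km
Law of sines in the satellite / Earth-center / ground-point triangle:
  sin(nadir)/R_E = sin(90 + el)/r  =>  cos(el) = (r/R_E)*sin(nadir)
cos(el) = (29665.7740 / 6371.0000) * sin(3.6 deg) = 0.2923763
el = arccos(0.2923763) = 72.9997 deg
(Earth-central angle = 90 - nadir - el = 13.4003 deg)

72.9997 degrees


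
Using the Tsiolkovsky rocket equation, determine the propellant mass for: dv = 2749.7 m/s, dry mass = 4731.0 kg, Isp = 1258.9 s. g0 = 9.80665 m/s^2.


ve = Isp * g0 = 1258.9 * 9.80665 = 12345.591685 m/s
mass ratio = exp(dv/ve) = exp(2749.7/12345.591685) = 1.24947976
m_prop = m_dry * (mr - 1) = 4731.0 * (1.24947976 - 1)
m_prop = 1180.2888 kg

1180.2888 kg


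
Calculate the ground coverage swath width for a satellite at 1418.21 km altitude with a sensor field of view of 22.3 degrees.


FOV = 22.3 deg = 0.3892084 rad
swath = 2 * alt * tan(FOV/2) = 2 * 1418.21 * tan(0.1946042)
swath = 2 * 1418.21 * 0.1970986
swath = 559.0544 km

559.0544 km


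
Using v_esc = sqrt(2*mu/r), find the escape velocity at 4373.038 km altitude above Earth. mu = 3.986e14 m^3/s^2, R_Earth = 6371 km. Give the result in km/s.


r = 6371.0 + 4373.038 = 10744.0380 km = 1.0744038e+07 m
v_esc = sqrt(2*mu/r) = sqrt(2*3.986e14 / 1.0744038e+07)
v_esc = 8613.9010 m/s = 8.6139 km/s

8.6139 km/s


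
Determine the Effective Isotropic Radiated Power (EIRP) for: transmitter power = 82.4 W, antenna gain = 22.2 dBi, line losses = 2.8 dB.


Pt = 82.4 W = 19.1593 dBW
EIRP = Pt_dBW + Gt - losses = 19.1593 + 22.2 - 2.8 = 38.5593 dBW

38.5593 dBW


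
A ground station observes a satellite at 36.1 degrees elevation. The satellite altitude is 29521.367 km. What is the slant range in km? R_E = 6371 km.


h = 29521.367 km, el = 36.1 deg
d = -R_E*sin(el) + sqrt((R_E*sin(el))^2 + 2*R_E*h + h^2)
d = -6371.0000*sin(0.6300639) + sqrt((6371.0000*0.5891964)^2 + 2*6371.0000*29521.367 + 29521.367^2)
d = 31767.5357 km

31767.5357 km


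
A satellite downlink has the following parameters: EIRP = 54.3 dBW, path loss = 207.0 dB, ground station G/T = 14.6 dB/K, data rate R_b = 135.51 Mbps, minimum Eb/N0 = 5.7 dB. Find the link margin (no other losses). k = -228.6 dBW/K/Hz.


C/N0 = EIRP - FSPL + G/T - k = 54.3 - 207.0 + 14.6 - (-228.6)
C/N0 = 90.5000 dB-Hz
R_b = 135.51 Mbps = 1.3551e+08 bps -> 10*log10(R_b) = 81.3197 dB-Hz
Eb/N0 = C/N0 - 10*log10(R_b) = 90.5000 - 81.3197 = 9.1803 dB
Margin = Eb/N0 - Eb/N0_req = 9.1803 - 5.7 = 3.4803 dB (link closes)

3.4803 dB


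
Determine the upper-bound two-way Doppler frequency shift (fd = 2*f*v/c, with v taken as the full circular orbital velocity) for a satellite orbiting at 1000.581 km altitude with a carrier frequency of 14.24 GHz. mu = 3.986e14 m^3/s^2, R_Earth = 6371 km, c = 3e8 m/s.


r = 7.371581e+06 m
v = sqrt(mu/r) = 7353.4023 m/s (worst-case radial velocity)
f = 14.24 GHz = 1.424e+10 Hz
fd = 2*f*v/c = 2*1.424e+10*7353.4023/3.0e+08
fd = 698082.9910 Hz

698082.9910 Hz


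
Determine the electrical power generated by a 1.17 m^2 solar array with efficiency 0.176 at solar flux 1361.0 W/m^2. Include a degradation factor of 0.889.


P = area * eta * S * degradation
P = 1.17 * 0.176 * 1361.0 * 0.889
P = 249.1486 W

249.1486 W


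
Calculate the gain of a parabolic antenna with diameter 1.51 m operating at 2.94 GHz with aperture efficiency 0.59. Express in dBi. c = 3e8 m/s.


lambda = c/f = 3e8 / 2.94e+09 = 0.1020408 m
G = eta*(pi*D/lambda)^2 = 0.59*(pi*1.51/0.1020408)^2
G = 1275.1398 (linear)
G = 10*log10(1275.1398) = 31.0556 dBi

31.0556 dBi


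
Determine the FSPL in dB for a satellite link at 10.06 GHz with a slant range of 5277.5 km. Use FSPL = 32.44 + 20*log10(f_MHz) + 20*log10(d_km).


f = 10.06 GHz = 10060.0000 MHz
d = 5277.5 km
FSPL = 32.44 + 20*log10(10060.0000) + 20*log10(5277.5)
FSPL = 32.44 + 80.0520 + 74.4486
FSPL = 186.9405 dB

186.9405 dB


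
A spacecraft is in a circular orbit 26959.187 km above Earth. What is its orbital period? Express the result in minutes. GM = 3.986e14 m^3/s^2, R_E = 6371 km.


r = 33330.1870 km = 3.3330187e+07 m
T = 2*pi*sqrt(r^3/mu) = 2*pi*sqrt(3.702655e+22 / 3.986e14)
T = 60557.4873 s = 1009.2915 min

1009.2915 minutes


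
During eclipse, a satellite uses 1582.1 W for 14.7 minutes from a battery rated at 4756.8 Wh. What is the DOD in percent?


E_used = P * t / 60 = 1582.1 * 14.7 / 60 = 387.6145 Wh
DOD = E_used / E_total * 100 = 387.6145 / 4756.8 * 100
DOD = 8.1486 %

8.1486 %


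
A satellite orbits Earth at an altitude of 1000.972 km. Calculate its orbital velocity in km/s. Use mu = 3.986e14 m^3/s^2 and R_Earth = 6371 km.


r = R_E + alt = 6371.0 + 1000.972 = 7371.9720 km = 7.371972e+06 m
v = sqrt(mu/r) = sqrt(3.986e14 / 7.371972e+06) = 7353.2073 m/s = 7.3532 km/s

7.3532 km/s


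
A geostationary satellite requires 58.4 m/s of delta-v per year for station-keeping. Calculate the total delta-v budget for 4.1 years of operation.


dV = rate * years = 58.4 * 4.1
dV = 239.4400 m/s

239.4400 m/s


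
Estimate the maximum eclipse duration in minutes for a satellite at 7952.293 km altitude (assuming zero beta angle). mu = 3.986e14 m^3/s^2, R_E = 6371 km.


r = 14323.2930 km
T = 284.3310 min
Eclipse fraction = arcsin(R_E/r)/pi = arcsin(6371.0000/14323.2930)/pi
= arcsin(0.4447999)/pi = 0.1467252
Eclipse duration = 0.1467252 * 284.3310 = 41.7185 min

41.7185 minutes


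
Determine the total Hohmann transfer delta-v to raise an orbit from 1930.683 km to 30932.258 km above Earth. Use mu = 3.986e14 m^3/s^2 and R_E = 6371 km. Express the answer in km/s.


r1 = 8301.6830 km = 8.301683e+06 m
r2 = 37303.2580 km = 3.7303258e+07 m
dv1 = sqrt(mu/r1)*(sqrt(2*r2/(r1+r2)) - 1) = 1933.5004 m/s
dv2 = sqrt(mu/r2)*(1 - sqrt(2*r1/(r1+r2))) = 1296.4866 m/s
total dv = |dv1| + |dv2| = 1933.5004 + 1296.4866 = 3229.9870 m/s = 3.2300 km/s

3.2300 km/s


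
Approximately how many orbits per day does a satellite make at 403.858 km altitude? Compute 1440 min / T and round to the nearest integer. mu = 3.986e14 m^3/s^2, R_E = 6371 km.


r = 6.774858e+06 m
T = 2*pi*sqrt(r^3/mu) = 5549.5979 s = 92.4933 min
revs/day = 1440 / 92.4933 = 15.5687
Rounded: 16 revolutions per day

16 revolutions per day


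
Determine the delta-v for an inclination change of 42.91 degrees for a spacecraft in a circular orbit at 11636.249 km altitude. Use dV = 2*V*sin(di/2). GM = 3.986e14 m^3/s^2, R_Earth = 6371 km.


r = 18007.2490 km = 1.8007249e+07 m
V = sqrt(mu/r) = 4704.8411 m/s
di = 42.91 deg = 0.7489208 rad
dV = 2*V*sin(di/2) = 2*4704.8411*sin(0.3744604)
dV = 3441.7829 m/s = 3.4418 km/s

3.4418 km/s


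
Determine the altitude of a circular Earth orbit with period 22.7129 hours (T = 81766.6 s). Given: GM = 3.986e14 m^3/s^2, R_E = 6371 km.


T = 81766.6 s
r = (mu*T^2/(4*pi^2))^(1/3) = (3.986e14 * 81766.6^2 / (4*pi^2))^(1/3)
r = 4.0717066e+07 m = 40717.0663 km
alt = r - R_E = 40717.0663 - 6371 = 34346.0663 km

34346.0663 km


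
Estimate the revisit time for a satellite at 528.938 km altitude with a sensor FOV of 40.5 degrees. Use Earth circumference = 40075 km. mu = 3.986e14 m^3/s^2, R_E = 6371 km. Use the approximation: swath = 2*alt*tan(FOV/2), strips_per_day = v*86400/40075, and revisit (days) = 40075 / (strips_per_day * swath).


swath = 2*528.938*tan(0.3534292) = 390.2711 km
v = sqrt(mu/r) = 7600.5681 m/s = 7.6006 km/s
strips/day = v*86400/40075 = 7.6006*86400/40075 = 16.3865
coverage/day = strips * swath = 16.3865 * 390.2711 = 6395.1777 km
revisit = 40075 / 6395.1777 = 6.2664 days

6.2664 days


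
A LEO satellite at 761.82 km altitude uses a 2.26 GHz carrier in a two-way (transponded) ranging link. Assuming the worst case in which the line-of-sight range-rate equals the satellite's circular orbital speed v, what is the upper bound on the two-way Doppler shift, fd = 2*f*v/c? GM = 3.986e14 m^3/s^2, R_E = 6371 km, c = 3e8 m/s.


r = 7.13282e+06 m
v = sqrt(mu/r) = 7475.4616 m/s (worst-case radial velocity)
f = 2.26 GHz = 2.26e+09 Hz
fd = 2*f*v/c = 2*2.26e+09*7475.4616/3.0e+08
fd = 112630.2881 Hz

112630.2881 Hz


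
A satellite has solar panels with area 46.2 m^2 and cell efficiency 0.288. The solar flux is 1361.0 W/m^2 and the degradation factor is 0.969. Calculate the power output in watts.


P = area * eta * S * degradation
P = 46.2 * 0.288 * 1361.0 * 0.969
P = 17547.5450 W

17547.5450 W


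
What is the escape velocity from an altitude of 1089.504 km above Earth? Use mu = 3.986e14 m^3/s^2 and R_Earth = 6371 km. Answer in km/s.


r = 6371.0 + 1089.504 = 7460.5040 km = 7.460504e+06 m
v_esc = sqrt(2*mu/r) = sqrt(2*3.986e14 / 7.460504e+06)
v_esc = 10337.1201 m/s = 10.3371 km/s

10.3371 km/s


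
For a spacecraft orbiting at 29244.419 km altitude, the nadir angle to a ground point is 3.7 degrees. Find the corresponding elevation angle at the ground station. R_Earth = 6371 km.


r = R_E + alt = 35615.4190 km
Law of sines in the satellite / Earth-center / ground-point triangle:
  sin(nadir)/R_E = sin(90 + el)/r  =>  cos(el) = (r/R_E)*sin(nadir)
cos(el) = (35615.4190 / 6371.0000) * sin(3.7 deg) = 0.3607511
el = arccos(0.3607511) = 68.8537 deg
(Earth-central angle = 90 - nadir - el = 17.4463 deg)

68.8537 degrees


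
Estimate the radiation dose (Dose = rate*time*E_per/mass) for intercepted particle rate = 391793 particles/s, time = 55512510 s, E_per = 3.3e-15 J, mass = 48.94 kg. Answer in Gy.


Total energy deposited = rate * time * E_per
  = 391793 * 55512510 * 3.3e-15 = 0.07177306 J
Dose = E_total / mass = 0.07177306 / 48.94
Dose = 0.001466552 Gy

0.0015 Gy


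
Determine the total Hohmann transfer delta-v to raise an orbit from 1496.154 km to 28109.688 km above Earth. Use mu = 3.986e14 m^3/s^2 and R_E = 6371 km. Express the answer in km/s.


r1 = 7867.1540 km = 7.867154e+06 m
r2 = 34480.6880 km = 3.4480688e+07 m
dv1 = sqrt(mu/r1)*(sqrt(2*r2/(r1+r2)) - 1) = 1965.3427 m/s
dv2 = sqrt(mu/r2)*(1 - sqrt(2*r1/(r1+r2))) = 1327.5409 m/s
total dv = |dv1| + |dv2| = 1965.3427 + 1327.5409 = 3292.8836 m/s = 3.2929 km/s

3.2929 km/s


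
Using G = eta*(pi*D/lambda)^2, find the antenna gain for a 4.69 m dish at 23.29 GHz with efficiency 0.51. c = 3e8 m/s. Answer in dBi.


lambda = c/f = 3e8 / 2.329e+10 = 0.01288106 m
G = eta*(pi*D/lambda)^2 = 0.51*(pi*4.69/0.01288106)^2
G = 667286.0942 (linear)
G = 10*log10(667286.0942) = 58.2431 dBi

58.2431 dBi


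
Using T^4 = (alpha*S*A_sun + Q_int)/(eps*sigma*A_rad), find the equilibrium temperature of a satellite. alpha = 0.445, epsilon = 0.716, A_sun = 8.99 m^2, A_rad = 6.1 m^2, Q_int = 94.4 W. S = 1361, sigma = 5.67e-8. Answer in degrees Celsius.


Numerator = alpha*S*A_sun + Q_int = 0.445*1361*8.99 + 94.4 = 5539.1485 W
Denominator = eps*sigma*A_rad = 0.716*5.67e-8*6.1 = 2.4764292e-07 W/K^4
T^4 = 2.2367482e+10 K^4
T = 386.7268 K = 113.5768 C

113.5768 degrees Celsius


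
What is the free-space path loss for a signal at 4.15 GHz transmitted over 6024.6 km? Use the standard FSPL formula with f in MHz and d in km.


f = 4.15 GHz = 4150.0000 MHz
d = 6024.6 km
FSPL = 32.44 + 20*log10(4150.0000) + 20*log10(6024.6)
FSPL = 32.44 + 72.3610 + 75.5986
FSPL = 180.3995 dB

180.3995 dB


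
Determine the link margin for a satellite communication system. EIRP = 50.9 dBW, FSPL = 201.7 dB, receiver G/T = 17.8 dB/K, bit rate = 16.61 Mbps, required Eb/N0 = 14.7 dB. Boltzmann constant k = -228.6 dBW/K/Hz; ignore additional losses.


C/N0 = EIRP - FSPL + G/T - k = 50.9 - 201.7 + 17.8 - (-228.6)
C/N0 = 95.6000 dB-Hz
R_b = 16.61 Mbps = 1.661e+07 bps -> 10*log10(R_b) = 72.2037 dB-Hz
Eb/N0 = C/N0 - 10*log10(R_b) = 95.6000 - 72.2037 = 23.3963 dB
Margin = Eb/N0 - Eb/N0_req = 23.3963 - 14.7 = 8.6963 dB (link closes)

8.6963 dB


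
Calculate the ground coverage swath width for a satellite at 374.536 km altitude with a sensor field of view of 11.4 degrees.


FOV = 11.4 deg = 0.1989675 rad
swath = 2 * alt * tan(FOV/2) = 2 * 374.536 * tan(0.09948377)
swath = 2 * 374.536 * 0.09981327
swath = 74.7673 km

74.7673 km


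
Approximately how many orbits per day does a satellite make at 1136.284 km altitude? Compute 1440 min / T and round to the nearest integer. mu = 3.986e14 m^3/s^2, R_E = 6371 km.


r = 7.507284e+06 m
T = 2*pi*sqrt(r^3/mu) = 6473.4454 s = 107.8908 min
revs/day = 1440 / 107.8908 = 13.3468
Rounded: 13 revolutions per day

13 revolutions per day


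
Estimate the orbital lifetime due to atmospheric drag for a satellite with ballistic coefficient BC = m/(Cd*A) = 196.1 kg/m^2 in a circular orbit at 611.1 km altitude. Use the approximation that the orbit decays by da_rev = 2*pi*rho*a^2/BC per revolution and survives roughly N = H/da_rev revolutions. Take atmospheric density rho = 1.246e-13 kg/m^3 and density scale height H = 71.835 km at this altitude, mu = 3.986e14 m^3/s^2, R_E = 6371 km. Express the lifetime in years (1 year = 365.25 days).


a = R_E + alt = 6982.1000 km = 6.9821e+06 m
da_rev = 2*pi*rho*a^2/BC = 2*pi*1.246e-13*(6.9821e+06)^2/196.1 = 0.194622231 m per revolution
N = H/da_rev = 71835.0000 m / 0.194622231 m = 369099.6640 revolutions
P = 2*pi*sqrt(a^3/mu) = 5806.1776 s
lifetime = N*P = 369099.6640 * 5806.1776 = 2.1430582e+09 s = 24803.9145 days
years = 24803.9145 / 365.25 = 67.9094 years

67.9094 years


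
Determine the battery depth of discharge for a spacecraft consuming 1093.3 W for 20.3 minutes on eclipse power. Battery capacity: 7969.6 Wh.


E_used = P * t / 60 = 1093.3 * 20.3 / 60 = 369.8998 Wh
DOD = E_used / E_total * 100 = 369.8998 / 7969.6 * 100
DOD = 4.6414 %

4.6414 %


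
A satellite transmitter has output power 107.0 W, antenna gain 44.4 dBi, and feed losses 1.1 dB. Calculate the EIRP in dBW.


Pt = 107.0 W = 20.2938 dBW
EIRP = Pt_dBW + Gt - losses = 20.2938 + 44.4 - 1.1 = 63.5938 dBW

63.5938 dBW


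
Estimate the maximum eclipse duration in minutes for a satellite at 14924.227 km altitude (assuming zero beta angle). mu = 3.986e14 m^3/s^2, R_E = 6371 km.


r = 21295.2270 km
T = 515.4462 min
Eclipse fraction = arcsin(R_E/r)/pi = arcsin(6371.0000/21295.2270)/pi
= arcsin(0.299175)/pi = 0.09671144
Eclipse duration = 0.09671144 * 515.4462 = 49.8496 min

49.8496 minutes


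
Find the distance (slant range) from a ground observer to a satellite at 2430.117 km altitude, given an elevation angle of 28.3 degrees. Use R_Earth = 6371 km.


h = 2430.117 km, el = 28.3 deg
d = -R_E*sin(el) + sqrt((R_E*sin(el))^2 + 2*R_E*h + h^2)
d = -6371.0000*sin(0.4939282) + sqrt((6371.0000*0.4740882)^2 + 2*6371.0000*2430.117 + 2430.117^2)
d = 3761.3929 km

3761.3929 km


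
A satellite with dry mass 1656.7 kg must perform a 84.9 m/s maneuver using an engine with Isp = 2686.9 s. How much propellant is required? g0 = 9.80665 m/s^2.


ve = Isp * g0 = 2686.9 * 9.80665 = 26349.487885 m/s
mass ratio = exp(dv/ve) = exp(84.9/26349.487885) = 1.00322727
m_prop = m_dry * (mr - 1) = 1656.7 * (1.00322727 - 1)
m_prop = 5.3466 kg

5.3466 kg


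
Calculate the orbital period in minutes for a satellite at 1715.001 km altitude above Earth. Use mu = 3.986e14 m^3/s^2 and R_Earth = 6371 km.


r = 8086.0010 km = 8.086001e+06 m
T = 2*pi*sqrt(r^3/mu) = 2*pi*sqrt(5.2869034e+20 / 3.986e14)
T = 7236.2224 s = 120.6037 min

120.6037 minutes


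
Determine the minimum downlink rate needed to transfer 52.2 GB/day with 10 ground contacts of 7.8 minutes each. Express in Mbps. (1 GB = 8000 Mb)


total contact time = 10 * 7.8 * 60 = 4680.0000 s
data = 52.2 GB = 417600.0000 Mb
rate = 417600.0000 / 4680.0000 = 89.2308 Mbps

89.2308 Mbps


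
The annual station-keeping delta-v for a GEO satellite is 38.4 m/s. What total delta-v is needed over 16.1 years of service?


dV = rate * years = 38.4 * 16.1
dV = 618.2400 m/s

618.2400 m/s


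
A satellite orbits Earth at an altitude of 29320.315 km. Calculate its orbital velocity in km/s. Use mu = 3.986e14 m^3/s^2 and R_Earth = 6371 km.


r = R_E + alt = 6371.0 + 29320.315 = 35691.3150 km = 3.5691315e+07 m
v = sqrt(mu/r) = sqrt(3.986e14 / 3.5691315e+07) = 3341.8532 m/s = 3.3419 km/s

3.3419 km/s


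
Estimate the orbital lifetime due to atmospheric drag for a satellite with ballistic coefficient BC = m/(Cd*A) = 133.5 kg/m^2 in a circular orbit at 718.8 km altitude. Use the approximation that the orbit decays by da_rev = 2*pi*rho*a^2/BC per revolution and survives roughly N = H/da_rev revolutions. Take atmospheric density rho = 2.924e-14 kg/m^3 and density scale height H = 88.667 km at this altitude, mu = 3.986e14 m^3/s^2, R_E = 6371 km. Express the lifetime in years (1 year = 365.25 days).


a = R_E + alt = 7089.8000 km = 7.0898e+06 m
da_rev = 2*pi*rho*a^2/BC = 2*pi*2.924e-14*(7.0898e+06)^2/133.5 = 0.0691741672 m per revolution
N = H/da_rev = 88667.0000 m / 0.0691741672 m = 1.2817935e+06 revolutions
P = 2*pi*sqrt(a^3/mu) = 5941.0362 s
lifetime = N*P = 1.2817935e+06 * 5941.0362 = 7.6151817e+09 s = 88138.6776 days
years = 88138.6776 / 365.25 = 241.3105 years

241.3105 years


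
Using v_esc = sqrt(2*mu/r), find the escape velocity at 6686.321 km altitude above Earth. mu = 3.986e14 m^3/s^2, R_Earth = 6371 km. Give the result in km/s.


r = 6371.0 + 6686.321 = 13057.3210 km = 1.3057321e+07 m
v_esc = sqrt(2*mu/r) = sqrt(2*3.986e14 / 1.3057321e+07)
v_esc = 7813.6977 m/s = 7.8137 km/s

7.8137 km/s


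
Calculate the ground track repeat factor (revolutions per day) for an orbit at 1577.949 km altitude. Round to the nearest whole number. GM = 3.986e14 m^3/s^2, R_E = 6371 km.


r = 7.948949e+06 m
T = 2*pi*sqrt(r^3/mu) = 7053.0309 s = 117.5505 min
revs/day = 1440 / 117.5505 = 12.2501
Rounded: 12 revolutions per day

12 revolutions per day


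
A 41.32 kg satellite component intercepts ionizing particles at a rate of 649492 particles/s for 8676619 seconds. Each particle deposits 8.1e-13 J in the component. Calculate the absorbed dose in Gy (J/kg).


Total energy deposited = rate * time * E_per
  = 649492 * 8676619 * 8.1e-13 = 4.5647 J
Dose = E_total / mass = 4.5647 / 41.32
Dose = 0.1104712 Gy

0.1105 Gy


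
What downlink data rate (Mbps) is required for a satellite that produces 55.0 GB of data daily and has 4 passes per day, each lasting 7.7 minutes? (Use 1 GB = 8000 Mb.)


total contact time = 4 * 7.7 * 60 = 1848.0000 s
data = 55.0 GB = 440000.0000 Mb
rate = 440000.0000 / 1848.0000 = 238.0952 Mbps

238.0952 Mbps


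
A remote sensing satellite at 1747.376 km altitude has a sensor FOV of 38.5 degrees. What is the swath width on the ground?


FOV = 38.5 deg = 0.6719518 rad
swath = 2 * alt * tan(FOV/2) = 2 * 1747.376 * tan(0.3359759)
swath = 2 * 1747.376 * 0.3492156
swath = 1220.4220 km

1220.4220 km


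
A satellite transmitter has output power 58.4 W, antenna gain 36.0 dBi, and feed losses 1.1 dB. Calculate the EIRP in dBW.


Pt = 58.4 W = 17.6641 dBW
EIRP = Pt_dBW + Gt - losses = 17.6641 + 36.0 - 1.1 = 52.5641 dBW

52.5641 dBW


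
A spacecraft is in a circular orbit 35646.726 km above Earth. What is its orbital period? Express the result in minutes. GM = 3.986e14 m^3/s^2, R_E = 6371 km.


r = 42017.7260 km = 4.2017726e+07 m
T = 2*pi*sqrt(r^3/mu) = 2*pi*sqrt(7.4181846e+22 / 3.986e14)
T = 85715.6333 s = 1428.5939 min

1428.5939 minutes


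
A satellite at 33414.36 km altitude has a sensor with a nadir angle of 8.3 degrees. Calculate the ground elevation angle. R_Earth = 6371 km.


r = R_E + alt = 39785.3600 km
Law of sines in the satellite / Earth-center / ground-point triangle:
  sin(nadir)/R_E = sin(90 + el)/r  =>  cos(el) = (r/R_E)*sin(nadir)
cos(el) = (39785.3600 / 6371.0000) * sin(8.3 deg) = 0.9014697
el = arccos(0.9014697) = 25.6481 deg
(Earth-central angle = 90 - nadir - el = 56.0519 deg)

25.6481 degrees


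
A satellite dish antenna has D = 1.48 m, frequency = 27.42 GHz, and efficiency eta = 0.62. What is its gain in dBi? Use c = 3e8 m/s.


lambda = c/f = 3e8 / 2.742e+10 = 0.01094092 m
G = eta*(pi*D/lambda)^2 = 0.62*(pi*1.48/0.01094092)^2
G = 111971.4384 (linear)
G = 10*log10(111971.4384) = 50.4911 dBi

50.4911 dBi


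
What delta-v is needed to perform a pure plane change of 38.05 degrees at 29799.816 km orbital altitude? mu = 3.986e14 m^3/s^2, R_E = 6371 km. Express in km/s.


r = 36170.8160 km = 3.6170816e+07 m
V = sqrt(mu/r) = 3319.6286 m/s
di = 38.05 deg = 0.6640978 rad
dV = 2*V*sin(di/2) = 2*3319.6286*sin(0.3320489)
dV = 2164.2696 m/s = 2.1643 km/s

2.1643 km/s


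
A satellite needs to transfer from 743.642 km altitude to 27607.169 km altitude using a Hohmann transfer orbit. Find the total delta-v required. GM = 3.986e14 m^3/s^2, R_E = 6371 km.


r1 = 7114.6420 km = 7.114642e+06 m
r2 = 33978.1690 km = 3.3978169e+07 m
dv1 = sqrt(mu/r1)*(sqrt(2*r2/(r1+r2)) - 1) = 2140.5141 m/s
dv2 = sqrt(mu/r2)*(1 - sqrt(2*r1/(r1+r2))) = 1409.5895 m/s
total dv = |dv1| + |dv2| = 2140.5141 + 1409.5895 = 3550.1036 m/s = 3.5501 km/s

3.5501 km/s


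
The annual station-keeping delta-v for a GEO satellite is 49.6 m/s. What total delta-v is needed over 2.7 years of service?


dV = rate * years = 49.6 * 2.7
dV = 133.9200 m/s

133.9200 m/s


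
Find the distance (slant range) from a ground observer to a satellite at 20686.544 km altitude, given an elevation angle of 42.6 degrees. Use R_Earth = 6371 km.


h = 20686.544 km, el = 42.6 deg
d = -R_E*sin(el) + sqrt((R_E*sin(el))^2 + 2*R_E*h + h^2)
d = -6371.0000*sin(0.7435103) + sqrt((6371.0000*0.676876)^2 + 2*6371.0000*20686.544 + 20686.544^2)
d = 22335.6558 km

22335.6558 km


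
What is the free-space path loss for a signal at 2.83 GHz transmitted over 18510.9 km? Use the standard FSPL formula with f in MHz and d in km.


f = 2.83 GHz = 2830.0000 MHz
d = 18510.9 km
FSPL = 32.44 + 20*log10(2830.0000) + 20*log10(18510.9)
FSPL = 32.44 + 69.0357 + 85.3486
FSPL = 186.8243 dB

186.8243 dB


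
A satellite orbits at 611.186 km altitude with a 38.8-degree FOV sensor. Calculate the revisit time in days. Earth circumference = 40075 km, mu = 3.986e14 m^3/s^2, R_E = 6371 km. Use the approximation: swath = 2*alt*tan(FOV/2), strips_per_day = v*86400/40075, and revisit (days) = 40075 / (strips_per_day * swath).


swath = 2*611.186*tan(0.3385939) = 430.4651 km
v = sqrt(mu/r) = 7555.6693 m/s = 7.5557 km/s
strips/day = v*86400/40075 = 7.5557*86400/40075 = 16.2897
coverage/day = strips * swath = 16.2897 * 430.4651 = 7012.1489 km
revisit = 40075 / 7012.1489 = 5.7151 days

5.7151 days


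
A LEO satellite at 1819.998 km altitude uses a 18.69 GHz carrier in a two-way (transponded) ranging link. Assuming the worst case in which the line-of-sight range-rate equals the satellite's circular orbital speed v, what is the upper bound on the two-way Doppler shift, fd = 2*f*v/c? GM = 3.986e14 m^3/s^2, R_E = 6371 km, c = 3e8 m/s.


r = 8.190998e+06 m
v = sqrt(mu/r) = 6975.8999 m/s (worst-case radial velocity)
f = 18.69 GHz = 1.869e+10 Hz
fd = 2*f*v/c = 2*1.869e+10*6975.8999/3.0e+08
fd = 869197.1218 Hz

869197.1218 Hz


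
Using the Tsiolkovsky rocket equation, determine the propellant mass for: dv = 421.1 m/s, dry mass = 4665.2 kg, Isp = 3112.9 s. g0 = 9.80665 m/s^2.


ve = Isp * g0 = 3112.9 * 9.80665 = 30527.120785 m/s
mass ratio = exp(dv/ve) = exp(421.1/30527.120785) = 1.01388987
m_prop = m_dry * (mr - 1) = 4665.2 * (1.01388987 - 1)
m_prop = 64.7990 kg

64.7990 kg


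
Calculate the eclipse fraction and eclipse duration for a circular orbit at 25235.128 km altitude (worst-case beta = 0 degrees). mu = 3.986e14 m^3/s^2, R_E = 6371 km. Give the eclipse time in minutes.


r = 31606.1280 km
T = 932.0021 min
Eclipse fraction = arcsin(R_E/r)/pi = arcsin(6371.0000/31606.1280)/pi
= arcsin(0.2015748)/pi = 0.06460592
Eclipse duration = 0.06460592 * 932.0021 = 60.2129 min

60.2129 minutes


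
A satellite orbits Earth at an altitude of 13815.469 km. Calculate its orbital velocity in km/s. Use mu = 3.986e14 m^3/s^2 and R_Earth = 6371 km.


r = R_E + alt = 6371.0 + 13815.469 = 20186.4690 km = 2.0186469e+07 m
v = sqrt(mu/r) = sqrt(3.986e14 / 2.0186469e+07) = 4443.6359 m/s = 4.4436 km/s

4.4436 km/s


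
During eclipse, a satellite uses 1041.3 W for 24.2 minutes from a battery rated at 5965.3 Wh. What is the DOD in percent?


E_used = P * t / 60 = 1041.3 * 24.2 / 60 = 419.9910 Wh
DOD = E_used / E_total * 100 = 419.9910 / 5965.3 * 100
DOD = 7.0406 %

7.0406 %


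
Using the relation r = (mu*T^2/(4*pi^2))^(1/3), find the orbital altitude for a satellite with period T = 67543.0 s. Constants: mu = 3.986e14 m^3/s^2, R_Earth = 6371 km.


T = 67543.0 s
r = (mu*T^2/(4*pi^2))^(1/3) = (3.986e14 * 67543.0^2 / (4*pi^2))^(1/3)
r = 3.5846444e+07 m = 35846.4443 km
alt = r - R_E = 35846.4443 - 6371 = 29475.4443 km

29475.4443 km


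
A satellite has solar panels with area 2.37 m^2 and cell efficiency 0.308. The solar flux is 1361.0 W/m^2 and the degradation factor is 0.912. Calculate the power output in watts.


P = area * eta * S * degradation
P = 2.37 * 0.308 * 1361.0 * 0.912
P = 906.0497 W

906.0497 W


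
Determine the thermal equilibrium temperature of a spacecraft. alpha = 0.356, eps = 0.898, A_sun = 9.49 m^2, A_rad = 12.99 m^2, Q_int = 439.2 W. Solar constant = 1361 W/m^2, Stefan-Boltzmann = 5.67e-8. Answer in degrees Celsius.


Numerator = alpha*S*A_sun + Q_int = 0.356*1361*9.49 + 439.2 = 5037.2568 W
Denominator = eps*sigma*A_rad = 0.898*5.67e-8*12.99 = 6.6140663e-07 W/K^4
T^4 = 7.6159757e+09 K^4
T = 295.4142 K = 22.2642 C

22.2642 degrees Celsius


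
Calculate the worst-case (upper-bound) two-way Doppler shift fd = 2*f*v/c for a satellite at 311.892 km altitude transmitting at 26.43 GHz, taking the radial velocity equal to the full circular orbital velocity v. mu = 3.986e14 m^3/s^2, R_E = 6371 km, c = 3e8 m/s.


r = 6.682892e+06 m
v = sqrt(mu/r) = 7723.0070 m/s (worst-case radial velocity)
f = 26.43 GHz = 2.643e+10 Hz
fd = 2*f*v/c = 2*2.643e+10*7723.0070/3.0e+08
fd = 1.3607938e+06 Hz

1.3608e+06 Hz


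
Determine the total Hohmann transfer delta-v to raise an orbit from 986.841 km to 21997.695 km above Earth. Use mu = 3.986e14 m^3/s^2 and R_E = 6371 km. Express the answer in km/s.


r1 = 7357.8410 km = 7.357841e+06 m
r2 = 28368.6950 km = 2.8368695e+07 m
dv1 = sqrt(mu/r1)*(sqrt(2*r2/(r1+r2)) - 1) = 1915.1355 m/s
dv2 = sqrt(mu/r2)*(1 - sqrt(2*r1/(r1+r2))) = 1342.7138 m/s
total dv = |dv1| + |dv2| = 1915.1355 + 1342.7138 = 3257.8493 m/s = 3.2578 km/s

3.2578 km/s


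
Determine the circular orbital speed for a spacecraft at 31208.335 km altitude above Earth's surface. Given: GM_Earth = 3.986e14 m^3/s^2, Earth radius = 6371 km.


r = R_E + alt = 6371.0 + 31208.335 = 37579.3350 km = 3.7579335e+07 m
v = sqrt(mu/r) = sqrt(3.986e14 / 3.7579335e+07) = 3256.8226 m/s = 3.2568 km/s

3.2568 km/s


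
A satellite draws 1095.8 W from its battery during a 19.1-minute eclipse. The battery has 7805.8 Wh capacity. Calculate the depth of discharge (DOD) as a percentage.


E_used = P * t / 60 = 1095.8 * 19.1 / 60 = 348.8297 Wh
DOD = E_used / E_total * 100 = 348.8297 / 7805.8 * 100
DOD = 4.4689 %

4.4689 %


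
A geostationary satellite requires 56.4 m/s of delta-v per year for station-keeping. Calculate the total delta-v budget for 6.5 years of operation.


dV = rate * years = 56.4 * 6.5
dV = 366.6000 m/s

366.6000 m/s


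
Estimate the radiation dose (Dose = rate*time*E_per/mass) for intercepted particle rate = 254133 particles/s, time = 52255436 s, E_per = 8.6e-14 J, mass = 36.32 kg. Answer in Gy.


Total energy deposited = rate * time * E_per
  = 254133 * 52255436 * 8.6e-14 = 1.1421 J
Dose = E_total / mass = 1.1421 / 36.32
Dose = 0.03144453 Gy

0.0314 Gy


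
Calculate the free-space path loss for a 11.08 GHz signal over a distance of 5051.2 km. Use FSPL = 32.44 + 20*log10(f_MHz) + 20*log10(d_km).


f = 11.08 GHz = 11080.0000 MHz
d = 5051.2 km
FSPL = 32.44 + 20*log10(11080.0000) + 20*log10(5051.2)
FSPL = 32.44 + 80.8908 + 74.0679
FSPL = 187.3987 dB

187.3987 dB


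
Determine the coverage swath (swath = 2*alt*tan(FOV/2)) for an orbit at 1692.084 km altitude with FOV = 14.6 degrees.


FOV = 14.6 deg = 0.2548181 rad
swath = 2 * alt * tan(FOV/2) = 2 * 1692.084 * tan(0.127409)
swath = 2 * 1692.084 * 0.128103
swath = 433.5219 km

433.5219 km


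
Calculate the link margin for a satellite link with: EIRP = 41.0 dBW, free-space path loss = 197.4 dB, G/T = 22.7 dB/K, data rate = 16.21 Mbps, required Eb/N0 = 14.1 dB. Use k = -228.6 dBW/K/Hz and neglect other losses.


C/N0 = EIRP - FSPL + G/T - k = 41.0 - 197.4 + 22.7 - (-228.6)
C/N0 = 94.9000 dB-Hz
R_b = 16.21 Mbps = 1.621e+07 bps -> 10*log10(R_b) = 72.0978 dB-Hz
Eb/N0 = C/N0 - 10*log10(R_b) = 94.9000 - 72.0978 = 22.8022 dB
Margin = Eb/N0 - Eb/N0_req = 22.8022 - 14.1 = 8.7022 dB (link closes)

8.7022 dB


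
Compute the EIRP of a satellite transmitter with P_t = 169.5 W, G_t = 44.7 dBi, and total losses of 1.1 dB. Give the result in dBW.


Pt = 169.5 W = 22.2917 dBW
EIRP = Pt_dBW + Gt - losses = 22.2917 + 44.7 - 1.1 = 65.8917 dBW

65.8917 dBW


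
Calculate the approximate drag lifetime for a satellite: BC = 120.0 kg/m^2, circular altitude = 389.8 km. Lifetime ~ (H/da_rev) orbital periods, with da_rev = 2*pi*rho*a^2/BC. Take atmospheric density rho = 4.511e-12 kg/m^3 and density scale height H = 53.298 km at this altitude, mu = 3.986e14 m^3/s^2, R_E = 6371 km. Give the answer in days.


a = R_E + alt = 6760.8000 km = 6.7608e+06 m
da_rev = 2*pi*rho*a^2/BC = 2*pi*4.511e-12*(6.7608e+06)^2/120.0 = 10.796118 m per revolution
N = H/da_rev = 53298.0000 m / 10.796118 m = 4936.7744 revolutions
P = 2*pi*sqrt(a^3/mu) = 5532.3335 s
lifetime = N*P = 4936.7744 * 5532.3335 = 2.7311883e+07 s = 316.1098 days

316.1098 days


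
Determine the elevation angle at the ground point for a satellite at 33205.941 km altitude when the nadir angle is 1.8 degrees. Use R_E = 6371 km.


r = R_E + alt = 39576.9410 km
Law of sines in the satellite / Earth-center / ground-point triangle:
  sin(nadir)/R_E = sin(90 + el)/r  =>  cos(el) = (r/R_E)*sin(nadir)
cos(el) = (39576.9410 / 6371.0000) * sin(1.8 deg) = 0.1951251
el = arccos(0.1951251) = 78.7480 deg
(Earth-central angle = 90 - nadir - el = 9.4520 deg)

78.7480 degrees


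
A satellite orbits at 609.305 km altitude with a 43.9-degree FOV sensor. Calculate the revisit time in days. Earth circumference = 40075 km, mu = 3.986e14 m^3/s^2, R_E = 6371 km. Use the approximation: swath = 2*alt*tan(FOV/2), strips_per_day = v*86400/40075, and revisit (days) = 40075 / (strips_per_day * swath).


swath = 2*609.305*tan(0.3830998) = 491.1138 km
v = sqrt(mu/r) = 7556.6872 m/s = 7.5567 km/s
strips/day = v*86400/40075 = 7.5567*86400/40075 = 16.2919
coverage/day = strips * swath = 16.2919 * 491.1138 = 8001.1756 km
revisit = 40075 / 8001.1756 = 5.0086 days

5.0086 days


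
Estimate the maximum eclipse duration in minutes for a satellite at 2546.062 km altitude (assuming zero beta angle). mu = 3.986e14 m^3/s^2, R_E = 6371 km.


r = 8917.0620 km
T = 139.6666 min
Eclipse fraction = arcsin(R_E/r)/pi = arcsin(6371.0000/8917.0620)/pi
= arcsin(0.714473)/pi = 0.2533335
Eclipse duration = 0.2533335 * 139.6666 = 35.3822 min

35.3822 minutes


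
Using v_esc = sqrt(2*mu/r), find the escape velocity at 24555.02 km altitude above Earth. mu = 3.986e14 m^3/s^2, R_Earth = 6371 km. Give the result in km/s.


r = 6371.0 + 24555.02 = 30926.0200 km = 3.092602e+07 m
v_esc = sqrt(2*mu/r) = sqrt(2*3.986e14 / 3.092602e+07)
v_esc = 5077.1691 m/s = 5.0772 km/s

5.0772 km/s


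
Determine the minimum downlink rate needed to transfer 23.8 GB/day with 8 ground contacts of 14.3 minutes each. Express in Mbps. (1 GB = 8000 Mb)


total contact time = 8 * 14.3 * 60 = 6864.0000 s
data = 23.8 GB = 190400.0000 Mb
rate = 190400.0000 / 6864.0000 = 27.7389 Mbps

27.7389 Mbps


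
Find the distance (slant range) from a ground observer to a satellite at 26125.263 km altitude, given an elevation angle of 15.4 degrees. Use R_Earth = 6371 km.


h = 26125.263 km, el = 15.4 deg
d = -R_E*sin(el) + sqrt((R_E*sin(el))^2 + 2*R_E*h + h^2)
d = -6371.0000*sin(0.2687807) + sqrt((6371.0000*0.2655561)^2 + 2*6371.0000*26125.263 + 26125.263^2)
d = 30218.6395 km

30218.6395 km


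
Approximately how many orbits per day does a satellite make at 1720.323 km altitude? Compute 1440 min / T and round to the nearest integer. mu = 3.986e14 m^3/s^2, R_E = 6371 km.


r = 8.091323e+06 m
T = 2*pi*sqrt(r^3/mu) = 7243.3676 s = 120.7228 min
revs/day = 1440 / 120.7228 = 11.9282
Rounded: 12 revolutions per day

12 revolutions per day


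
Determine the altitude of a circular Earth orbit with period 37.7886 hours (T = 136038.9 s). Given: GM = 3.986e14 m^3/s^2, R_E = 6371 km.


T = 136038.9 s
r = (mu*T^2/(4*pi^2))^(1/3) = (3.986e14 * 136038.9^2 / (4*pi^2))^(1/3)
r = 5.7169965e+07 m = 57169.9651 km
alt = r - R_E = 57169.9651 - 6371 = 50798.9651 km

50798.9651 km


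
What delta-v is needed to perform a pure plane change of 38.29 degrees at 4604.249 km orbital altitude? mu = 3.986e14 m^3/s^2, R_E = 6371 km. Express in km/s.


r = 10975.2490 km = 1.0975249e+07 m
V = sqrt(mu/r) = 6026.4486 m/s
di = 38.29 deg = 0.6682866 rad
dV = 2*V*sin(di/2) = 2*6026.4486*sin(0.3341433)
dV = 3952.8677 m/s = 3.9529 km/s

3.9529 km/s


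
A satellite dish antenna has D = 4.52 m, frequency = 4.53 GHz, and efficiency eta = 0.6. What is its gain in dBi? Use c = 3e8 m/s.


lambda = c/f = 3e8 / 4.53e+09 = 0.06622517 m
G = eta*(pi*D/lambda)^2 = 0.6*(pi*4.52/0.06622517)^2
G = 27585.5572 (linear)
G = 10*log10(27585.5572) = 44.4068 dBi

44.4068 dBi


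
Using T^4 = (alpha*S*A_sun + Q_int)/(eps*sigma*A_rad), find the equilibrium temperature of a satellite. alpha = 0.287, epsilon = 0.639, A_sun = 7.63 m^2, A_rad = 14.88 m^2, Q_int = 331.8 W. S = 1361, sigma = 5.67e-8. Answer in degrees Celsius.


Numerator = alpha*S*A_sun + Q_int = 0.287*1361*7.63 + 331.8 = 3312.1314 W
Denominator = eps*sigma*A_rad = 0.639*5.67e-8*14.88 = 5.3912174e-07 W/K^4
T^4 = 6.1435686e+09 K^4
T = 279.9659 K = 6.8159 C

6.8159 degrees Celsius


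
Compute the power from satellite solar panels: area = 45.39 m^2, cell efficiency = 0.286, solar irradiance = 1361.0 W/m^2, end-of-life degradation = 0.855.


P = area * eta * S * degradation
P = 45.39 * 0.286 * 1361.0 * 0.855
P = 15106.0339 W

15106.0339 W
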